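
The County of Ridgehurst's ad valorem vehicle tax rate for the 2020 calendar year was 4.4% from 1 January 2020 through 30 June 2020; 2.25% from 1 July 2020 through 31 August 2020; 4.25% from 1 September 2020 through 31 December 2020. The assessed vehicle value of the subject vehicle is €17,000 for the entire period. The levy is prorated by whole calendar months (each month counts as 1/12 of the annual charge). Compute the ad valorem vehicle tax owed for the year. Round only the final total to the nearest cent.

1 January – 30 June 2020: 6 months at 4.4% → €17,000 × 4.4% × 6/12 = €374.0000
1 July – 31 August 2020: 2 months at 2.25% → €17,000 × 2.25% × 2/12 = €63.7500
1 September – 31 December 2020: 4 months at 4.25% → €17,000 × 4.25% × 4/12 = €240.8333
Total = €678.5833

€678.58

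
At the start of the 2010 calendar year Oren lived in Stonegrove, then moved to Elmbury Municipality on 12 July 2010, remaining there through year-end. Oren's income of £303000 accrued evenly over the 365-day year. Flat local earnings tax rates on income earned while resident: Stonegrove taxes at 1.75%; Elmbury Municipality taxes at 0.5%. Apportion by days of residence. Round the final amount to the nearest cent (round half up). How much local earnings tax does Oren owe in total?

£3507.33

Stonegrove, 1 January – 11 July 2010: 192 days → £303000 × 1.75% × 192/365 = £2789.2603
Elmbury Municipality, 12 July – 31 December 2010: 173 days → £303000 × 0.5% × 173/365 = £718.0685
Total = £3507.3288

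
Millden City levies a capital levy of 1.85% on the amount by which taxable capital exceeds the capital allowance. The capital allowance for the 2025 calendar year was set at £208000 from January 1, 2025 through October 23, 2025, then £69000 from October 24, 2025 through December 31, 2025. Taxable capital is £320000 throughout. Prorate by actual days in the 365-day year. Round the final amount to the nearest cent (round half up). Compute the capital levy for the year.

£2558.12

January 1 – October 23, 2025: 296 days, exemption £208000 → (£320000 − £208000) × 1.85% × 296/365 = £1680.3068
October 24 – December 31, 2025: 69 days, exemption £69000 → (£320000 − £69000) × 1.85% × 69/365 = £877.8123
Total = £2558.1192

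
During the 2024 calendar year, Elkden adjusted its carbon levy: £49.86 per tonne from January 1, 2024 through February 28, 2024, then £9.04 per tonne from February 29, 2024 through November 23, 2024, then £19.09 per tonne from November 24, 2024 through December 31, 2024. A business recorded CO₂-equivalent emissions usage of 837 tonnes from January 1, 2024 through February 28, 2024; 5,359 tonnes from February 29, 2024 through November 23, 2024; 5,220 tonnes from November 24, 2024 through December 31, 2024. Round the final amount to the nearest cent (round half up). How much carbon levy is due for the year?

£189,827.98

January 1 – February 28, 2024: 837 tonnes at £49.86/tonne → £41,732.82
February 29 – November 23, 2024: 5,359 tonnes at £9.04/tonne → £48,445.36
November 24 – December 31, 2024: 5,220 tonnes at £19.09/tonne → £99,649.80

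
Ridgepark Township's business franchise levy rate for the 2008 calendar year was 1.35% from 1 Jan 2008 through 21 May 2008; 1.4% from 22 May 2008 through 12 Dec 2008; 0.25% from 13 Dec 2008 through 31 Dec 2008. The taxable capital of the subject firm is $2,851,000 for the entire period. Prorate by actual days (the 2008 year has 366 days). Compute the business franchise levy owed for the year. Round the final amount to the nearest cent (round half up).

$37,658.91

1 Jan – 21 May 2008: 142 days at 1.35% → $2,851,000 × 1.35% × 142/366 = $14,932.6967
22 May – 12 Dec 2008: 205 days at 1.4% → $2,851,000 × 1.4% × 205/366 = $22,356.2022
13 Dec – 31 Dec 2008: 19 days at 0.25% → $2,851,000 × 0.25% × 19/366 = $370.0068
Total = $37,658.9057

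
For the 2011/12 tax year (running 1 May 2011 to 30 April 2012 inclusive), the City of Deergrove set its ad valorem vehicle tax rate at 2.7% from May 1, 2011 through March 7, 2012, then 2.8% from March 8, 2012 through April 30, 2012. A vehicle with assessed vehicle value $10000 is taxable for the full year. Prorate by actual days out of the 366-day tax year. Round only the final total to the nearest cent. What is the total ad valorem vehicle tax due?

May 1, 2011 – March 7, 2012: 312 days at 2.7% → $10000 × 2.7% × 312/366 = $230.1639
March 8 – April 30, 2012: 54 days at 2.8% → $10000 × 2.8% × 54/366 = $41.3115
Total = $271.4754

$271.48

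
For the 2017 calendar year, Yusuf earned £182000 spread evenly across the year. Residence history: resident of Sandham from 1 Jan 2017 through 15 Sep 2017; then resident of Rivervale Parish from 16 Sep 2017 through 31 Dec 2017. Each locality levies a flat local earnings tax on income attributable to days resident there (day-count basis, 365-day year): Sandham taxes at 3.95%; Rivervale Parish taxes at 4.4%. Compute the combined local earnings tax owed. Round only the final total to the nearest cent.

Sandham, 1 Jan – 15 Sep 2017: 258 days → £182000 × 3.95% × 258/365 = £5081.5397
Rivervale Parish, 16 Sep – 31 Dec 2017: 107 days → £182000 × 4.4% × 107/365 = £2347.5507
Total = £7429.0904

£7429.09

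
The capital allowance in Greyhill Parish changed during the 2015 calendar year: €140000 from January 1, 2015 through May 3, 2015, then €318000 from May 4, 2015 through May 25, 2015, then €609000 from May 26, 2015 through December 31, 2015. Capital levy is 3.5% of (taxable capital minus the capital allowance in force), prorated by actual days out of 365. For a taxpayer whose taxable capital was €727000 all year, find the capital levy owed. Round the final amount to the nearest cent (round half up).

€10275.52

January 1 – May 3, 2015: 123 days, exemption €140000 → (€727000 − €140000) × 3.5% × 123/365 = €6923.3836
May 4 – May 25, 2015: 22 days, exemption €318000 → (€727000 − €318000) × 3.5% × 22/365 = €862.8219
May 26 – December 31, 2015: 220 days, exemption €609000 → (€727000 − €609000) × 3.5% × 220/365 = €2489.3151
Total = €10275.5205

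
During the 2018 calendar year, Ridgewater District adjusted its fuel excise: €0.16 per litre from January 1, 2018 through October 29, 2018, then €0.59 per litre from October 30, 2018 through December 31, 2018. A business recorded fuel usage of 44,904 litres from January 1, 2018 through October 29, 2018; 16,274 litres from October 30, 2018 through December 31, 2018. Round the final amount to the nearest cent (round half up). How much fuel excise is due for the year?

January 1 – October 29, 2018: 44,904 litres at €0.16/litre → €7,184.64
October 30 – December 31, 2018: 16,274 litres at €0.59/litre → €9,601.66

€16,786.30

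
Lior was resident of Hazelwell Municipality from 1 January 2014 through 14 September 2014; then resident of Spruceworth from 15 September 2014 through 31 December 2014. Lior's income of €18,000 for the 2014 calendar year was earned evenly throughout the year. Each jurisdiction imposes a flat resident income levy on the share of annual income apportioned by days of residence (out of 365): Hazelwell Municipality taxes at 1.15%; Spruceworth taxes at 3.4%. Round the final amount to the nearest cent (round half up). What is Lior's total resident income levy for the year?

Hazelwell Municipality, 1 January – 14 September 2014: 257 days → €18,000 × 1.15% × 257/365 = €145.7507
Spruceworth, 15 September – 31 December 2014: 108 days → €18,000 × 3.4% × 108/365 = €181.0849
Total = €326.8356

€326.84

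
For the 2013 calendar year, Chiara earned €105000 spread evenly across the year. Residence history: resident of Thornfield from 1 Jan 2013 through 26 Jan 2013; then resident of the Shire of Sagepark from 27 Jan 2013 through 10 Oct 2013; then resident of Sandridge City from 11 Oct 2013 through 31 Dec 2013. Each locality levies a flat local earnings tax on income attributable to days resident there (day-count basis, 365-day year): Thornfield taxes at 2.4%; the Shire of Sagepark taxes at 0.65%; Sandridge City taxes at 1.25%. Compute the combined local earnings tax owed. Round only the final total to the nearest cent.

€954.92

Thornfield, 1 Jan – 26 Jan 2013: 26 days → €105000 × 2.4% × 26/365 = €179.5068
The Shire of Sagepark, 27 Jan – 10 Oct 2013: 257 days → €105000 × 0.65% × 257/365 = €480.5548
Sandridge City, 11 Oct – 31 Dec 2013: 82 days → €105000 × 1.25% × 82/365 = €294.8630
Total = €954.9247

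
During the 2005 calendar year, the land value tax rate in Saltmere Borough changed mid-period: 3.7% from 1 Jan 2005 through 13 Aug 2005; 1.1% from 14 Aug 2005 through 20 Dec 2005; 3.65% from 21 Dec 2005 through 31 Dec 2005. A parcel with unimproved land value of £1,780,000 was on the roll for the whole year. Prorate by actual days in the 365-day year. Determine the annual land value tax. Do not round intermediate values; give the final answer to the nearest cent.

£49,476.68

1 Jan – 13 Aug 2005: 225 days at 3.7% → £1,780,000 × 3.7% × 225/365 = £40,598.6301
14 Aug – 20 Dec 2005: 129 days at 1.1% → £1,780,000 × 1.1% × 129/365 = £6,920.0548
21 Dec – 31 Dec 2005: 11 days at 3.65% → £1,780,000 × 3.65% × 11/365 = £1,958.0000
Total = £49,476.6849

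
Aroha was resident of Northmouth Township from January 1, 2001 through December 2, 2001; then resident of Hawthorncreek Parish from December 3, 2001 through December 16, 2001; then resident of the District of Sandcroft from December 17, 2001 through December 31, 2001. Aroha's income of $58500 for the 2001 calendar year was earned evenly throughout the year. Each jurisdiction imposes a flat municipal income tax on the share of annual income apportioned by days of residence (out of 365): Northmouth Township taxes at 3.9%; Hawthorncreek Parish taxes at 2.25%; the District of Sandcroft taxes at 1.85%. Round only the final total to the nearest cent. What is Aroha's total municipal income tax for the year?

Northmouth Township, January 1 – December 2, 2001: 336 days → $58500 × 3.9% × 336/365 = $2100.2301
Hawthorncreek Parish, December 3 – December 16, 2001: 14 days → $58500 × 2.25% × 14/365 = $50.4863
The District of Sandcroft, December 17 – December 31, 2001: 15 days → $58500 × 1.85% × 15/365 = $44.4760
Total = $2195.1925

$2195.19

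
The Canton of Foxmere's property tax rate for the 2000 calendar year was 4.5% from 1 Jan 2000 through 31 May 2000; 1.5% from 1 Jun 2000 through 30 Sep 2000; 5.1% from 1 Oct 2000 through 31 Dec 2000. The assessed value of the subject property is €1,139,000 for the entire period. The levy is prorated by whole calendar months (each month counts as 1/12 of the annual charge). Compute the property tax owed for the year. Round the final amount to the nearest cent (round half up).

€41,573.50

1 Jan – 31 May 2000: 5 months at 4.5% → €1,139,000 × 4.5% × 5/12 = €21,356.2500
1 Jun – 30 Sep 2000: 4 months at 1.5% → €1,139,000 × 1.5% × 4/12 = €5,695.0000
1 Oct – 31 Dec 2000: 3 months at 5.1% → €1,139,000 × 5.1% × 3/12 = €14,522.2500
Total = €41,573.5000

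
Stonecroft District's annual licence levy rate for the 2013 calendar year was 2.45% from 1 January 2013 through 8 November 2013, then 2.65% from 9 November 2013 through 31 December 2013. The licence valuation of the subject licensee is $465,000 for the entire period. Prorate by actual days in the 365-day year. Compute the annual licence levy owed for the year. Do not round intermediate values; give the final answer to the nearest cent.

$11,527.54

1 January – 8 November 2013: 312 days at 2.45% → $465,000 × 2.45% × 312/365 = $9,738.2466
9 November – 31 December 2013: 53 days at 2.65% → $465,000 × 2.65% × 53/365 = $1,789.2945
Total = $11,527.5411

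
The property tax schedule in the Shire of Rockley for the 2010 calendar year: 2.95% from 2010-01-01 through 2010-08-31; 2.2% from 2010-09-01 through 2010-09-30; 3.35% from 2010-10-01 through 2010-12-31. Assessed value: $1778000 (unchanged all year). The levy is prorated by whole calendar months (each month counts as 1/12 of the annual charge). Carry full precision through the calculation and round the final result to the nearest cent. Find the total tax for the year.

$53117.75

2010-01-01 to 2010-08-31: 8 months at 2.95% → $1778000 × 2.95% × 8/12 = $34967.3333
2010-09-01 to 2010-09-30: 1 month at 2.2% → $1778000 × 2.2% × 1/12 = $3259.6667
2010-10-01 to 2010-12-31: 3 months at 3.35% → $1778000 × 3.35% × 3/12 = $14890.7500
Total = $53117.7500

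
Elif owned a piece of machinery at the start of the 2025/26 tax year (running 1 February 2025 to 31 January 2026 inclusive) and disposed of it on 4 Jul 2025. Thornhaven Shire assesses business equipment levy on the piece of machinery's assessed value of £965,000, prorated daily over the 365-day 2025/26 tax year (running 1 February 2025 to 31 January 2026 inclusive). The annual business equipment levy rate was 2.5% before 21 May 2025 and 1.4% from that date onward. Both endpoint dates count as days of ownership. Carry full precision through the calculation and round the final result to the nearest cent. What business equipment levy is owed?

£8,870.07

1 Feb – 20 May 2025: 109 days at 2.5% → £965,000 × 2.5% × 109/365 = £7,204.4521
21 May – 4 Jul 2025: 45 days at 1.4% → £965,000 × 1.4% × 45/365 = £1,665.6164
Total = £8,870.0685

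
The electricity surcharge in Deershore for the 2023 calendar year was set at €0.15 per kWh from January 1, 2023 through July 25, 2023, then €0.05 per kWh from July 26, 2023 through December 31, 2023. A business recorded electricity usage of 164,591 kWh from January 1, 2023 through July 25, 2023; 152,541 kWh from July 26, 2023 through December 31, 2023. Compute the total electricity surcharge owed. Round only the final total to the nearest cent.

January 1 – July 25, 2023: 164,591 kWh at €0.15/kWh → €24,688.65
July 26 – December 31, 2023: 152,541 kWh at €0.05/kWh → €7,627.05

€32,315.70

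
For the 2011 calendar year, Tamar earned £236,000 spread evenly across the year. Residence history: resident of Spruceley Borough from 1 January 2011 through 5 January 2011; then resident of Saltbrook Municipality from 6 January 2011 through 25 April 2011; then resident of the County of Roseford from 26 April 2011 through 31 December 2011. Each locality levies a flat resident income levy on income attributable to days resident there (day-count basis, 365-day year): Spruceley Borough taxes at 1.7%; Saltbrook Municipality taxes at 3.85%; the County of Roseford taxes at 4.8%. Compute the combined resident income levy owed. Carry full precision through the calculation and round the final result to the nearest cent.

£10,552.11

Spruceley Borough, 1 January – 5 January 2011: 5 days → £236,000 × 1.7% × 5/365 = £54.9589
Saltbrook Municipality, 6 January – 25 April 2011: 110 days → £236,000 × 3.85% × 110/365 = £2,738.2466
The County of Roseford, 26 April – 31 December 2011: 250 days → £236,000 × 4.8% × 250/365 = £7,758.9041
Total = £10,552.1096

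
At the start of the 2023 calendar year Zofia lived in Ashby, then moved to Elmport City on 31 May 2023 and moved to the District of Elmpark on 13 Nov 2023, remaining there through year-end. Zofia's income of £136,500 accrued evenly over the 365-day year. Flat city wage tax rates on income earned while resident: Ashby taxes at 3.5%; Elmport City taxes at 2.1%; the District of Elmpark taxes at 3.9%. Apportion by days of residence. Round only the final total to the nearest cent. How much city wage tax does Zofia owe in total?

£3,981.69

Ashby, 1 Jan – 30 May 2023: 150 days → £136,500 × 3.5% × 150/365 = £1,963.3562
Elmport City, 31 May – 12 Nov 2023: 166 days → £136,500 × 2.1% × 166/365 = £1,303.6685
The District of Elmpark, 13 Nov – 31 Dec 2023: 49 days → £136,500 × 3.9% × 49/365 = £714.6616
Total = £3,981.6863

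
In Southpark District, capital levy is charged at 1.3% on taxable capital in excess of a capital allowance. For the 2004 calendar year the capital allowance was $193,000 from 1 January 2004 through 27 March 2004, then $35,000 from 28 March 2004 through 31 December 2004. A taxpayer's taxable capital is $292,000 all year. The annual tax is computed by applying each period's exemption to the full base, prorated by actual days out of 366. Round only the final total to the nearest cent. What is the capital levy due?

1 January – 27 March 2004: 87 days, exemption $193,000 → ($292,000 − $193,000) × 1.3% × 87/366 = $305.9262
28 March – 31 December 2004: 279 days, exemption $35,000 → ($292,000 − $35,000) × 1.3% × 279/366 = $2,546.8279
Total = $2,852.7541

$2,852.75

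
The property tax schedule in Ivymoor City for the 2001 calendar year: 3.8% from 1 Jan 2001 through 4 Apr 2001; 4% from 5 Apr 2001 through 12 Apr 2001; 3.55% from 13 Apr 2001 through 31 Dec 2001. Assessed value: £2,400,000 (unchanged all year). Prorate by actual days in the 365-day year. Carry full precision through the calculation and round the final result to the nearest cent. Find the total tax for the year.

£86,981.92

1 Jan – 4 Apr 2001: 94 days at 3.8% → £2,400,000 × 3.8% × 94/365 = £23,487.1233
5 Apr – 12 Apr 2001: 8 days at 4% → £2,400,000 × 4% × 8/365 = £2,104.1096
13 Apr – 31 Dec 2001: 263 days at 3.55% → £2,400,000 × 3.55% × 263/365 = £61,390.6849
Total = £86,981.9178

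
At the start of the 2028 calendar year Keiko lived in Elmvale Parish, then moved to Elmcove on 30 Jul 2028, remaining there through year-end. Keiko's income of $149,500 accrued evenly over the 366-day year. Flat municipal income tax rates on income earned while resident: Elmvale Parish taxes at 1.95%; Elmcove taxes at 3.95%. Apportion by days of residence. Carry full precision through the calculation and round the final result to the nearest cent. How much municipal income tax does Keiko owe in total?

$4,181.51

Elmvale Parish, 1 Jan – 29 Jul 2028: 211 days → $149,500 × 1.95% × 211/366 = $1,680.6496
Elmcove, 30 Jul – 31 Dec 2028: 155 days → $149,500 × 3.95% × 155/366 = $2,500.8572
Total = $4,181.5068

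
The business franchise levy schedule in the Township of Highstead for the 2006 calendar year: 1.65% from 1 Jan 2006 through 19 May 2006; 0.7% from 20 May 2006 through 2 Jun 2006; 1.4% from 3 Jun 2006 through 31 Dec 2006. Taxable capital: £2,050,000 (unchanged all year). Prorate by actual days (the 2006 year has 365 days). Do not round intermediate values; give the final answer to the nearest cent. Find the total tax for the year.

£30,101.30

1 Jan – 19 May 2006: 139 days at 1.65% → £2,050,000 × 1.65% × 139/365 = £12,881.3014
20 May – 2 Jun 2006: 14 days at 0.7% → £2,050,000 × 0.7% × 14/365 = £550.4110
3 Jun – 31 Dec 2006: 212 days at 1.4% → £2,050,000 × 1.4% × 212/365 = £16,669.5890
Total = £30,101.3014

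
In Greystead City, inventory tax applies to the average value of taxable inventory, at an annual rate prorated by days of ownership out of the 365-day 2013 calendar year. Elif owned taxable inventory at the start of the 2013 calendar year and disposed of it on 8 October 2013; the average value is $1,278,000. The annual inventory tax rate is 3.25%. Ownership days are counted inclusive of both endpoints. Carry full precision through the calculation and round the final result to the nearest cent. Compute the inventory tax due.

$31,976.26

Days held (1 January – 8 October 2013): 281 out of 365
Tax = $1,278,000 × 3.25% × 281/365 = $31,976.2603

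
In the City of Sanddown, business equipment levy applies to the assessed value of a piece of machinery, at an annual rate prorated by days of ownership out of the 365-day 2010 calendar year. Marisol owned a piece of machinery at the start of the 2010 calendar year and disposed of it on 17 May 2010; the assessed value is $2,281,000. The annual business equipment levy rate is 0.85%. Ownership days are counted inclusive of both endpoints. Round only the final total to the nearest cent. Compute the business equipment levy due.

Days held (1 January – 17 May 2010): 137 out of 365
Tax = $2,281,000 × 0.85% × 137/365 = $7,277.3274

$7,277.33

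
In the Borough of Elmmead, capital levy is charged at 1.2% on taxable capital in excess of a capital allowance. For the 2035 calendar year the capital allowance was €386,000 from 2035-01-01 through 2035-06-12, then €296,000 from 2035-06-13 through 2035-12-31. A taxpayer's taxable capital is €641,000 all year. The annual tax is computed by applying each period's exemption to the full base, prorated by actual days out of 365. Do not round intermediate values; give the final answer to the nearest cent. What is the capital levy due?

€3,657.70

2035-01-01 to 2035-06-12: 163 days, exemption €386,000 → (€641,000 − €386,000) × 1.2% × 163/365 = €1,366.5205
2035-06-13 to 2035-12-31: 202 days, exemption €296,000 → (€641,000 − €296,000) × 1.2% × 202/365 = €2,291.1781
Total = €3,657.6986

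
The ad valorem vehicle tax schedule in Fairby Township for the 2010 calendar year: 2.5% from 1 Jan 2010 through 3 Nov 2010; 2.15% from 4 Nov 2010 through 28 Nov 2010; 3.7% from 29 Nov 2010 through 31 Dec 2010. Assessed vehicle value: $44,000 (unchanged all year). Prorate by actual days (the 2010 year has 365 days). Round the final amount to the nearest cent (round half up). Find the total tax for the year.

$1,137.19

1 Jan – 3 Nov 2010: 307 days at 2.5% → $44,000 × 2.5% × 307/365 = $925.2055
4 Nov – 28 Nov 2010: 25 days at 2.15% → $44,000 × 2.15% × 25/365 = $64.7945
29 Nov – 31 Dec 2010: 33 days at 3.7% → $44,000 × 3.7% × 33/365 = $147.1890
Total = $1,137.1890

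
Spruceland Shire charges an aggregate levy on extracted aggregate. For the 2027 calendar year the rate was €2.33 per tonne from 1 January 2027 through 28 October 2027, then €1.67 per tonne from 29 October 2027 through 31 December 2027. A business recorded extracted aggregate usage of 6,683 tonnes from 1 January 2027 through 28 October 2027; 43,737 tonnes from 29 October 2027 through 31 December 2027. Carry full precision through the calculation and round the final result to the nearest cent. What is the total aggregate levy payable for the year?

1 January – 28 October 2027: 6,683 tonnes at €2.33/tonne → €15,571.39
29 October – 31 December 2027: 43,737 tonnes at €1.67/tonne → €73,040.79

€88,612.18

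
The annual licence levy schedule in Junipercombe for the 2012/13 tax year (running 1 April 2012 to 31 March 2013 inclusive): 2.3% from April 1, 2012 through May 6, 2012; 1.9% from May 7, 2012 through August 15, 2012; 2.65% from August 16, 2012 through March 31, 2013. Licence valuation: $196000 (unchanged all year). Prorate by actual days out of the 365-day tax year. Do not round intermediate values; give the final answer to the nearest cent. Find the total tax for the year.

$4719.57

April 1 – May 6, 2012: 36 days at 2.3% → $196000 × 2.3% × 36/365 = $444.6247
May 7 – August 15, 2012: 101 days at 1.9% → $196000 × 1.9% × 101/365 = $1030.4767
August 16, 2012 – March 31, 2013: 228 days at 2.65% → $196000 × 2.65% × 228/365 = $3244.4712
Total = $4719.5726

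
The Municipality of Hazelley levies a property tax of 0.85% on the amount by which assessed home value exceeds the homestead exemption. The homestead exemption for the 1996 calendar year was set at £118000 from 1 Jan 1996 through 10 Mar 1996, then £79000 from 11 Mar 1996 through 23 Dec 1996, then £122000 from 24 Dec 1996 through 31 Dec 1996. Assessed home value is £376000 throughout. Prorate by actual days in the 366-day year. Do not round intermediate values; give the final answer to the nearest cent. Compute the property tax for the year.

1 Jan – 10 Mar 1996: 70 days, exemption £118000 → (£376000 − £118000) × 0.85% × 70/366 = £419.4262
11 Mar – 23 Dec 1996: 288 days, exemption £79000 → (£376000 − £79000) × 0.85% × 288/366 = £1986.4918
24 Dec – 31 Dec 1996: 8 days, exemption £122000 → (£376000 − £122000) × 0.85% × 8/366 = £47.1913
Total = £2453.1093

£2453.11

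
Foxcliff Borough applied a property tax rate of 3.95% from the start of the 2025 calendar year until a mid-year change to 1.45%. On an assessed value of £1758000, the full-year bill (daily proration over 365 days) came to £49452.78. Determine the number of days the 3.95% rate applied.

199 days

Let d = days at the first rate; then 365 − d days at the second rate.
£1758000 × [3.95%·d + 1.45%·(365−d)] / 365 = £49452.78
Solving gives d = 199, so the new rate took effect on July 19, 2025.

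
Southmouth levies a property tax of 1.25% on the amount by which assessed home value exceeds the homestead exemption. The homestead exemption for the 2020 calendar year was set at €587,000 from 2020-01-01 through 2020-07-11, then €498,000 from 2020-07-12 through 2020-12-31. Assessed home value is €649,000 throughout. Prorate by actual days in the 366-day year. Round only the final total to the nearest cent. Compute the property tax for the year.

€1,300.85

2020-01-01 to 2020-07-11: 193 days, exemption €587,000 → (€649,000 − €587,000) × 1.25% × 193/366 = €408.6749
2020-07-12 to 2020-12-31: 173 days, exemption €498,000 → (€649,000 − €498,000) × 1.25% × 173/366 = €892.1790
Total = €1,300.8538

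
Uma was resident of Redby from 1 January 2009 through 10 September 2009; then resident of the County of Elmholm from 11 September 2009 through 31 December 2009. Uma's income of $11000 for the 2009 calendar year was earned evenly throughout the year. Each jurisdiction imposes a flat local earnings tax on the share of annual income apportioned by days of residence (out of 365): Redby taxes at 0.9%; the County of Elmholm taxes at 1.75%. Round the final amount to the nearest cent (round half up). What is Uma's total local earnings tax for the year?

$127.69

Redby, 1 January – 10 September 2009: 253 days → $11000 × 0.9% × 253/365 = $68.6219
The County of Elmholm, 11 September – 31 December 2009: 112 days → $11000 × 1.75% × 112/365 = $59.0685
Total = $127.6904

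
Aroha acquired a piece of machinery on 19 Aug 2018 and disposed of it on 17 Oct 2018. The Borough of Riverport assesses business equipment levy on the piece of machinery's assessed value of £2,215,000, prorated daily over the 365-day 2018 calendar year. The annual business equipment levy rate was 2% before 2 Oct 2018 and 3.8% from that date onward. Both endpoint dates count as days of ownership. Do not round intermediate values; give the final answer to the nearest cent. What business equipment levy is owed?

19 Aug – 1 Oct 2018: 44 days at 2% → £2,215,000 × 2% × 44/365 = £5,340.2740
2 Oct – 17 Oct 2018: 16 days at 3.8% → £2,215,000 × 3.8% × 16/365 = £3,689.6438
Total = £9,029.9178

£9,029.92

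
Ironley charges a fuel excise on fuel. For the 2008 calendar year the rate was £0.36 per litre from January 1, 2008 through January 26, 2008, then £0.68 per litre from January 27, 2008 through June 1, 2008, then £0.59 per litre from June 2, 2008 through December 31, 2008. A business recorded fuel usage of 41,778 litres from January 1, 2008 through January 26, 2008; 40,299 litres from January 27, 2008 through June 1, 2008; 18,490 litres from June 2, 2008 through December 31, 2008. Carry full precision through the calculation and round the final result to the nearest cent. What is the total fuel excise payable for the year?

£53,352.50

January 1 – January 26, 2008: 41,778 litres at £0.36/litre → £15,040.08
January 27 – June 1, 2008: 40,299 litres at £0.68/litre → £27,403.32
June 2 – December 31, 2008: 18,490 litres at £0.59/litre → £10,909.10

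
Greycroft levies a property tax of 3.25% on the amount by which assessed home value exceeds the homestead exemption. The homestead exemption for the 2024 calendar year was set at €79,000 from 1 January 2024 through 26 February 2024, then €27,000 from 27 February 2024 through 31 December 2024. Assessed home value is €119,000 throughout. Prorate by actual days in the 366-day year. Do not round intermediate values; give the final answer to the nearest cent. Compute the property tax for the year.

1 January – 26 February 2024: 57 days, exemption €79,000 → (€119,000 − €79,000) × 3.25% × 57/366 = €202.4590
27 February – 31 December 2024: 309 days, exemption €27,000 → (€119,000 − €27,000) × 3.25% × 309/366 = €2,524.3443
Total = €2,726.8033

€2,726.80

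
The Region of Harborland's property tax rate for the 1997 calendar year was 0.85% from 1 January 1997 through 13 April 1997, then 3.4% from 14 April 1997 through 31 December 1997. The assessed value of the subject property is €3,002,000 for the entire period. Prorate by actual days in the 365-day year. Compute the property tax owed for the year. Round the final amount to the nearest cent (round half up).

€80,465.94

1 January – 13 April 1997: 103 days at 0.85% → €3,002,000 × 0.85% × 103/365 = €7,200.6877
14 April – 31 December 1997: 262 days at 3.4% → €3,002,000 × 3.4% × 262/365 = €73,265.2493
Total = €80,465.9370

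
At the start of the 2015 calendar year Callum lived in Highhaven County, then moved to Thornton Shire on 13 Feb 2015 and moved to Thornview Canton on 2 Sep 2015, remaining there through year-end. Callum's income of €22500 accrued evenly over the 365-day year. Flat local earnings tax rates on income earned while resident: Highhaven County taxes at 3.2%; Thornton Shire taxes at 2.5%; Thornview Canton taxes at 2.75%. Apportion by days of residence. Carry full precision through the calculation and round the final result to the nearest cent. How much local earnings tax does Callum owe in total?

€599.70

Highhaven County, 1 Jan – 12 Feb 2015: 43 days → €22500 × 3.2% × 43/365 = €84.8219
Thornton Shire, 13 Feb – 1 Sep 2015: 201 days → €22500 × 2.5% × 201/365 = €309.7603
Thornview Canton, 2 Sep – 31 Dec 2015: 121 days → €22500 × 2.75% × 121/365 = €205.1199
Total = €599.7021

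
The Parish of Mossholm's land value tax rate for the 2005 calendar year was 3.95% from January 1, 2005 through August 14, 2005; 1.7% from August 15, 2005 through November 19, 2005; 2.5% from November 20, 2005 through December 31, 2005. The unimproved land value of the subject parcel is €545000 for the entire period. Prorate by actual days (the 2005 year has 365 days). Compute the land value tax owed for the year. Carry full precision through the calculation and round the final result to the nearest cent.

€17359.37

January 1 – August 14, 2005: 226 days at 3.95% → €545000 × 3.95% × 226/365 = €13329.3562
August 15 – November 19, 2005: 97 days at 1.7% → €545000 × 1.7% × 97/365 = €2462.2055
November 20 – December 31, 2005: 42 days at 2.5% → €545000 × 2.5% × 42/365 = €1567.8082
Total = €17359.3699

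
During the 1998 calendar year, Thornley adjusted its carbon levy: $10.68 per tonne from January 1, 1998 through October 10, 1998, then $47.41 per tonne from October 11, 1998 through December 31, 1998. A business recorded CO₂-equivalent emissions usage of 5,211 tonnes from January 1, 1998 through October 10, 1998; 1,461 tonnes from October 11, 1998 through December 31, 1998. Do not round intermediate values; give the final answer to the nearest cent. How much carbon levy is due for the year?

$124,919.49

January 1 – October 10, 1998: 5,211 tonnes at $10.68/tonne → $55,653.48
October 11 – December 31, 1998: 1,461 tonnes at $47.41/tonne → $69,266.01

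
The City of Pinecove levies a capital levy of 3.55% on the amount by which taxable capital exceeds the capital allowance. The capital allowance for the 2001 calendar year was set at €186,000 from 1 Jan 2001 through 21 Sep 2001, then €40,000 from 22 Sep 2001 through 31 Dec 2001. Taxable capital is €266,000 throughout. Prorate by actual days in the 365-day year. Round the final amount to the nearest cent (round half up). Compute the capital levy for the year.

1 Jan – 21 Sep 2001: 264 days, exemption €186,000 → (€266,000 − €186,000) × 3.55% × 264/365 = €2,054.1370
22 Sep – 31 Dec 2001: 101 days, exemption €40,000 → (€266,000 − €40,000) × 3.55% × 101/365 = €2,220.0630
Total = €4,274.2000

€4,274.20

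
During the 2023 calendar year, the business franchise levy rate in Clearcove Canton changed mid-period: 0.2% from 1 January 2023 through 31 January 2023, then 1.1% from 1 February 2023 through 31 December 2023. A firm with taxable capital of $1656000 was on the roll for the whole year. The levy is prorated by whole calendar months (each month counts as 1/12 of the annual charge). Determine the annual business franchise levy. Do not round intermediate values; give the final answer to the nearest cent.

$16974.00

1 January – 31 January 2023: 1 month at 0.2% → $1656000 × 0.2% × 1/12 = $276.0000
1 February – 31 December 2023: 11 months at 1.1% → $1656000 × 1.1% × 11/12 = $16698.0000
Total = $16974.0000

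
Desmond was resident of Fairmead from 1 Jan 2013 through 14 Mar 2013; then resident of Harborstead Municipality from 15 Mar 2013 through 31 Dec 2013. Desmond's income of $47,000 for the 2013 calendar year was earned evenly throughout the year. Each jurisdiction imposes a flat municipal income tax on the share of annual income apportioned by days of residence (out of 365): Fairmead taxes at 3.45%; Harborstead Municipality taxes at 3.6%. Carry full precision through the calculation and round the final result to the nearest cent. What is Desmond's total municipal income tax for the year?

$1,677.90

Fairmead, 1 Jan – 14 Mar 2013: 73 days → $47,000 × 3.45% × 73/365 = $324.3000
Harborstead Municipality, 15 Mar – 31 Dec 2013: 292 days → $47,000 × 3.6% × 292/365 = $1,353.6000
Total = $1,677.9000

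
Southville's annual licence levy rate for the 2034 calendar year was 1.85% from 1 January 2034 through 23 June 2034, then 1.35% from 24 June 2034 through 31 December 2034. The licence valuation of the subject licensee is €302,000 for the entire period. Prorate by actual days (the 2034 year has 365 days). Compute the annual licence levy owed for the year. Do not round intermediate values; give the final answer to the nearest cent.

€4,796.84

1 January – 23 June 2034: 174 days at 1.85% → €302,000 × 1.85% × 174/365 = €2,663.3918
24 June – 31 December 2034: 191 days at 1.35% → €302,000 × 1.35% × 191/365 = €2,133.4438
Total = €4,796.8356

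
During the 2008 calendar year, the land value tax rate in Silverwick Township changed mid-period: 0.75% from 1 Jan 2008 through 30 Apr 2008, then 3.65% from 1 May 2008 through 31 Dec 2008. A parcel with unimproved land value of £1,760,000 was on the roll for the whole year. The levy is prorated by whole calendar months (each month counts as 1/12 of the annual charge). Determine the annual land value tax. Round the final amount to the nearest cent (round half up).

£47,226.67

1 Jan – 30 Apr 2008: 4 months at 0.75% → £1,760,000 × 0.75% × 4/12 = £4,400.0000
1 May – 31 Dec 2008: 8 months at 3.65% → £1,760,000 × 3.65% × 8/12 = £42,826.6667
Total = £47,226.6667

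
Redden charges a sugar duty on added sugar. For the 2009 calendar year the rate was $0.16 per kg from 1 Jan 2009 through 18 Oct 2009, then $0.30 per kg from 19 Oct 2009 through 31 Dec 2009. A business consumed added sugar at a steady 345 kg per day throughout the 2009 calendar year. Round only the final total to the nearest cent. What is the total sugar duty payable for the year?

1 Jan – 18 Oct 2009: 291 days × 345 kg/day = 100,395 kg at $0.16/kg → $16,063.20
19 Oct – 31 Dec 2009: 74 days × 345 kg/day = 25,530 kg at $0.30/kg → $7,659.00

$23,722.20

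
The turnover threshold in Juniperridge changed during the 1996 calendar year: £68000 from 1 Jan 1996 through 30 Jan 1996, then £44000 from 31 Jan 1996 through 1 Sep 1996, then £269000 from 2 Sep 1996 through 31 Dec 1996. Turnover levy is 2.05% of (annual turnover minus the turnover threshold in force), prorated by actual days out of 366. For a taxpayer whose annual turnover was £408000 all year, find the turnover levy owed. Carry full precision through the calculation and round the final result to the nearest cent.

1 Jan – 30 Jan 1996: 30 days, exemption £68000 → (£408000 − £68000) × 2.05% × 30/366 = £571.3115
31 Jan – 1 Sep 1996: 215 days, exemption £44000 → (£408000 − £44000) × 2.05% × 215/366 = £4383.4153
2 Sep – 31 Dec 1996: 121 days, exemption £269000 → (£408000 − £269000) × 2.05% × 121/366 = £942.0478
Total = £5896.7746

£5896.77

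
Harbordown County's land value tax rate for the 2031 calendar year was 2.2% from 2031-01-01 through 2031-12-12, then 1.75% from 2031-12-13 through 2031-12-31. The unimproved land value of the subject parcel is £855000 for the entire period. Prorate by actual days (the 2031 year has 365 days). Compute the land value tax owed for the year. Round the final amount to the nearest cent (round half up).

2031-01-01 to 2031-12-12: 346 days at 2.2% → £855000 × 2.2% × 346/365 = £17830.8493
2031-12-13 to 2031-12-31: 19 days at 1.75% → £855000 × 1.75% × 19/365 = £778.8699
Total = £18609.7192

£18609.72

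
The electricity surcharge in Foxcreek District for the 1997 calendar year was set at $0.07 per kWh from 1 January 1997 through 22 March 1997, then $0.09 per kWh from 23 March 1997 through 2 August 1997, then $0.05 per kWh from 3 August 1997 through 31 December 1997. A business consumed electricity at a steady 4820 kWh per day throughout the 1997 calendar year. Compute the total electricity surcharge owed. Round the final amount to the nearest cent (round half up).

$121415.80

1 January – 22 March 1997: 81 days × 4820 kWh/day = 390,420 kWh at $0.07/kWh → $27329.40
23 March – 2 August 1997: 133 days × 4820 kWh/day = 641,060 kWh at $0.09/kWh → $57695.40
3 August – 31 December 1997: 151 days × 4820 kWh/day = 727,820 kWh at $0.05/kWh → $36391.00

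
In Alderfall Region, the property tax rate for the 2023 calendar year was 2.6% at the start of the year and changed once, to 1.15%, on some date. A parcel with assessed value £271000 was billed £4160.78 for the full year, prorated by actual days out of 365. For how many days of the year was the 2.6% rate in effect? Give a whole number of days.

97 days

Let d = days at the first rate; then 365 − d days at the second rate.
£271000 × [2.6%·d + 1.15%·(365−d)] / 365 = £4160.78
Solving gives d = 97, so the new rate took effect on 8 Apr 2023.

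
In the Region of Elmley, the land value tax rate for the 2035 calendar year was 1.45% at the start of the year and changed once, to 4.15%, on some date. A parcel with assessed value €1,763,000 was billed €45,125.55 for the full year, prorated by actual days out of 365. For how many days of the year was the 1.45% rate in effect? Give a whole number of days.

Let d = days at the first rate; then 365 − d days at the second rate.
€1,763,000 × [1.45%·d + 4.15%·(365−d)] / 365 = €45,125.55
Solving gives d = 215, so the new rate took effect on 4 August 2035.

215 days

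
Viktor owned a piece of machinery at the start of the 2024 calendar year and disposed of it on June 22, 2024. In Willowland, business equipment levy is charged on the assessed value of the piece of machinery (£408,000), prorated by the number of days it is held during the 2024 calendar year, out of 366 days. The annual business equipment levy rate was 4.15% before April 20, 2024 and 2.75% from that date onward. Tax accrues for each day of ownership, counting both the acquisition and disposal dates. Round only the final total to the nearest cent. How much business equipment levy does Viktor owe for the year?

January 1 – April 19, 2024: 110 days at 4.15% → £408,000 × 4.15% × 110/366 = £5,088.8525
April 20 – June 22, 2024: 64 days at 2.75% → £408,000 × 2.75% × 64/366 = £1,961.9672
Total = £7,050.8197

£7,050.82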